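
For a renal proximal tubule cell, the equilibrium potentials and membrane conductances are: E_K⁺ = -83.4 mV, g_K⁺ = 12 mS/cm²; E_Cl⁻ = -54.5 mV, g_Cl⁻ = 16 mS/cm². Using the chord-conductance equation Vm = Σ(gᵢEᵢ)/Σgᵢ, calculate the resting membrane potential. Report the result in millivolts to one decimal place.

-66.9 mV

Σ gᵢEᵢ = 12·(-83.4) + 16·(-54.5) = -1872.80
Σ gᵢ = 12 + 16 = 28
Vm = -1872.80 / 28 = -66.89 mV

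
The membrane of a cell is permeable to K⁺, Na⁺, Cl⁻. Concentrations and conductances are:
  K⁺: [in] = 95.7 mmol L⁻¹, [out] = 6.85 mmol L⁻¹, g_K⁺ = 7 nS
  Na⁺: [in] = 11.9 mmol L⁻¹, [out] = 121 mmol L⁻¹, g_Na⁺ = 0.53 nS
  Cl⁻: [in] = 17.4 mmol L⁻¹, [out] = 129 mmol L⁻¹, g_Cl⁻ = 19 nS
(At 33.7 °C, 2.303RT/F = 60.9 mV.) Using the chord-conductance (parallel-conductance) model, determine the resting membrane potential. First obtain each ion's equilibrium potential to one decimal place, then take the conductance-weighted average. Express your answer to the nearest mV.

-55 mV

E_K⁺ = (60.9/1)·log₁₀(6.85/95.7) = -69.7 mV
E_Na⁺ = (60.9/1)·log₁₀(121/11.9) = 61.3 mV
E_Cl⁻ = (60.9/-1)·log₁₀(129/17.4) = -53.0 mV
Vm = (Σ gᵢEᵢ)/(Σ gᵢ) = (7·-69.7 + 0.53·61.3 + 19·-53.0) / (7 + 0.53 + 19)
= -1462.41 / 26.53 = -55.12 mV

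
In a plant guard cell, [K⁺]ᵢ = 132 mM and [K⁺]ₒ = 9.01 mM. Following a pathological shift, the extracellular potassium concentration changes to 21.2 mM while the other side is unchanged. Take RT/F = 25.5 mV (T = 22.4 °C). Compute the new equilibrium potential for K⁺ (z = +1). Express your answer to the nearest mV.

-47 mV

After the shift: [K⁺]_out = 21.2, [K⁺]_in = 132 mM.
E_new = (25.5/1)·ln(21.2/132) = 25.50 · (-1.8288) = -46.63 mV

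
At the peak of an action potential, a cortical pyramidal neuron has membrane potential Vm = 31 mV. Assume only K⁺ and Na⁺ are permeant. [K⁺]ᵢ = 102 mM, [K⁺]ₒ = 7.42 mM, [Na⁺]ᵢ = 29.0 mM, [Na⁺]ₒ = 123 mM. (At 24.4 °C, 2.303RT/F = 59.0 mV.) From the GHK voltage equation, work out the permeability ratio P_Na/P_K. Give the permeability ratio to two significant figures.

Let α = P_Na/P_K. GHK: Vm = 59.0·log₁₀[(Kₒ + α·Naₒ)/(Kᵢ + α·Naᵢ)].
10^(Vm/59.0) = 10^(31.0/59.0) = 3.3529
So 3.3529·(Kᵢ + α·Naᵢ) = Kₒ + α·Naₒ → α = (3.3529·102.0 − 7.42) / (123.0 − 3.3529·29.0)
α = (342 − 7.42) / (123.0 − 97.23) = 334.6/25.77 = 12.99

13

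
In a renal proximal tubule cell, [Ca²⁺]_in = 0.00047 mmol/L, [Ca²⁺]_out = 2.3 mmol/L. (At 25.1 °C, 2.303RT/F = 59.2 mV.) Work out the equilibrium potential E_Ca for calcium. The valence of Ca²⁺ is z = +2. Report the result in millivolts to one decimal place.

E = (59.2/z) · log₁₀([Ca²⁺]_out/[Ca²⁺]_in) with z = +2.
= (59.2/2) · log₁₀(2.3/0.00047) = 29.60 · log₁₀(4894)
= 29.60 · (3.6896) = 109.21 mV

109.2 mV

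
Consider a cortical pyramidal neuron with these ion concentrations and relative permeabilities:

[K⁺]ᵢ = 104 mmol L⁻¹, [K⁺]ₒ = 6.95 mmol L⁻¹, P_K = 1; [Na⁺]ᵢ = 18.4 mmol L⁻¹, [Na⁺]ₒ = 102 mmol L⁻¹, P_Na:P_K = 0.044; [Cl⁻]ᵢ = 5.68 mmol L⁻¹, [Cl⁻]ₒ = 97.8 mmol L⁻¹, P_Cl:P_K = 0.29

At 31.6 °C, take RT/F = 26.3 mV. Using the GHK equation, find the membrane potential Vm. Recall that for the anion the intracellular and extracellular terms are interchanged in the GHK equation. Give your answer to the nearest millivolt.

Vm = 26.3 · ln[(Σ P·[cation]ₒ + Σ P·[anion]ᵢ) / (Σ P·[cation]ᵢ + Σ P·[anion]ₒ)]
Numerator = 1×6.95 + 0.044×102 + 0.29×5.68 = 13.09
Denominator = 1×104 + 0.044×18.4 + 0.29×97.8 = 133.2
Vm = 26.3 · ln(0.098258) = 26.3 × (-2.3202) = -61.02 mV

-61 mV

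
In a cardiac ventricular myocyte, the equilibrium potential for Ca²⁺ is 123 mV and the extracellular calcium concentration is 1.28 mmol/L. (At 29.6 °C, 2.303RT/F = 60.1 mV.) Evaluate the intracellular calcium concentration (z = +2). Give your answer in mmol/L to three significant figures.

0.000103 mmol/L

Nernst: E = (60.1/2) · log₁₀([out]/[in]), so log₁₀([out]/[in]) = 123.0 × 2 / 60.1 = 4.0932.
[out]/[in] = 10^(4.0932) = 1.239e+04.
[in] = 1.28 / 1.239e+04 = 0.0001033 mmol/L.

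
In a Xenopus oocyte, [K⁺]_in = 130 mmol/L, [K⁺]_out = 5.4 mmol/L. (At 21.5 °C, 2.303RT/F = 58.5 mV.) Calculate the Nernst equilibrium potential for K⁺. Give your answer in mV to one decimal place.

-80.8 mV

E = (58.5/z) · log₁₀([K⁺]_out/[K⁺]_in) with z = +1.
= (58.5/1) · log₁₀(5.4/130) = 58.50 · log₁₀(0.04154)
= 58.50 · (-1.3815) = -80.82 mV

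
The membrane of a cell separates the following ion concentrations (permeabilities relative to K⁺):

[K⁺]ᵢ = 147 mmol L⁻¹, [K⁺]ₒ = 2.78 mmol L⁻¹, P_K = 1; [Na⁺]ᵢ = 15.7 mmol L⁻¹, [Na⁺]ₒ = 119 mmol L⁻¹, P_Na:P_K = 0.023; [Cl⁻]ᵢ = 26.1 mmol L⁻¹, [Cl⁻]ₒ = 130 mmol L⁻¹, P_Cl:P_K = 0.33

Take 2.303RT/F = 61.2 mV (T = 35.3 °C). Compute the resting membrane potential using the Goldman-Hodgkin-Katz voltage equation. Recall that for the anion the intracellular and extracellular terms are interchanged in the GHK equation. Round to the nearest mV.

-69 mV

Vm = 61.2 · log₁₀[(Σ P·[cation]ₒ + Σ P·[anion]ᵢ) / (Σ P·[cation]ᵢ + Σ P·[anion]ₒ)]
Numerator = 1×2.78 + 0.023×119 + 0.33×26.1 = 14.13
Denominator = 1×147 + 0.023×15.7 + 0.33×130 = 190.3
Vm = 61.2 · log₁₀(0.074266) = 61.2 × (-1.1292) = -69.11 mV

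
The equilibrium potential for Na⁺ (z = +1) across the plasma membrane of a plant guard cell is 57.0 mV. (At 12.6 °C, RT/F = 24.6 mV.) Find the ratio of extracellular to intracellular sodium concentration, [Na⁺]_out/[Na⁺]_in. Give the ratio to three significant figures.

ln([out]/[in]) = E·z/(24.6) = 57.0 × 1 / 24.6 = 2.3171
[out]/[in] = e^(2.3171) = 10.15

10.1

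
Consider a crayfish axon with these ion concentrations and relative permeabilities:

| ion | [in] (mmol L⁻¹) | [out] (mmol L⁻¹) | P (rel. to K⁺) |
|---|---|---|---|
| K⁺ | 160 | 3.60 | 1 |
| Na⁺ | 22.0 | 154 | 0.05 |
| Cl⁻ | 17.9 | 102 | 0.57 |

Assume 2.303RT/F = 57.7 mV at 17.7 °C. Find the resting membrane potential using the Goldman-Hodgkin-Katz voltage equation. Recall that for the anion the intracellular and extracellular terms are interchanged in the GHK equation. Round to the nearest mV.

-58 mV

Vm = 57.7 · log₁₀[(Σ P·[cation]ₒ + Σ P·[anion]ᵢ) / (Σ P·[cation]ᵢ + Σ P·[anion]ₒ)]
Numerator = 1×3.60 + 0.05×154 + 0.57×17.9 = 21.5
Denominator = 1×160 + 0.05×22.0 + 0.57×102 = 219.2
Vm = 57.7 · log₁₀(0.09808) = 57.7 × (-1.0084) = -58.19 mV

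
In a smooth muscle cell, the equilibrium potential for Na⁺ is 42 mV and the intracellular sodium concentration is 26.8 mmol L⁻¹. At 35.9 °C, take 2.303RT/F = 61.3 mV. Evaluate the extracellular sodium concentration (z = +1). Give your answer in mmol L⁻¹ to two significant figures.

130 mmol L⁻¹

Nernst: E = (61.3/1) · log₁₀([out]/[in]), so log₁₀([out]/[in]) = 42.0 × 1 / 61.3 = 0.6852.
[out]/[in] = 10^(0.6852) = 4.843.
[out] = 4.843 × 26.8 = 129.8 mmol L⁻¹.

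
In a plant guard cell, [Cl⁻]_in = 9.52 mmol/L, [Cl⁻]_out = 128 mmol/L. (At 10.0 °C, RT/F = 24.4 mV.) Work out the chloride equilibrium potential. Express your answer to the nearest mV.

-63 mV

E = (24.4/z) · ln([Cl⁻]_out/[Cl⁻]_in) with z = -1.
For an anion, dividing by z = -1 reverses the sign.
= (24.4/-1) · ln(128/9.52) = -24.40 · ln(13.45)
= -24.40 · (2.5986) = -63.41 mV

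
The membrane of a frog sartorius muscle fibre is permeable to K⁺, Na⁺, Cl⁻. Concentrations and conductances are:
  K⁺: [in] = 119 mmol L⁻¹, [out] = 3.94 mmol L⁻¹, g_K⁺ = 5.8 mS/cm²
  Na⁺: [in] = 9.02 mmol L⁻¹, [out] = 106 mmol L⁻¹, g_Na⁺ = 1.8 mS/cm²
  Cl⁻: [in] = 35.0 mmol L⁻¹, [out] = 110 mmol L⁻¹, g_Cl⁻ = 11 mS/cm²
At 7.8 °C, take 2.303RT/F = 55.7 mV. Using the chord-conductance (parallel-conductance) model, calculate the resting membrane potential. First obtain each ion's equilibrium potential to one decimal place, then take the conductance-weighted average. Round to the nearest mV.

E_K⁺ = (55.7/1)·log₁₀(3.94/119) = -82.4 mV
E_Na⁺ = (55.7/1)·log₁₀(106/9.02) = 59.6 mV
E_Cl⁻ = (55.7/-1)·log₁₀(110/35.0) = -27.7 mV
Vm = (Σ gᵢEᵢ)/(Σ gᵢ) = (5.8·-82.4 + 1.8·59.6 + 11·-27.7) / (5.8 + 1.8 + 11)
= -675.34 / 18.6 = -36.31 mV

-36 mV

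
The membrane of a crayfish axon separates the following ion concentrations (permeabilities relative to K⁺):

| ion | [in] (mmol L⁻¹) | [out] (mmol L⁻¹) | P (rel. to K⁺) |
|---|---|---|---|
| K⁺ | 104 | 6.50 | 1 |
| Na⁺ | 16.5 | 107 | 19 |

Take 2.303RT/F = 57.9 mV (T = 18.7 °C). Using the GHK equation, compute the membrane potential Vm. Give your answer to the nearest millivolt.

40 mV

Vm = 57.9 · log₁₀[(Σ P·[cation]ₒ + Σ P·[anion]ᵢ) / (Σ P·[cation]ᵢ + Σ P·[anion]ₒ)]
Numerator = 1×6.50 + 19×107 = 2040
Denominator = 1×104 + 19×16.5 = 417.5
Vm = 57.9 · log₁₀(4.885) = 57.9 × (0.6889) = 39.89 mV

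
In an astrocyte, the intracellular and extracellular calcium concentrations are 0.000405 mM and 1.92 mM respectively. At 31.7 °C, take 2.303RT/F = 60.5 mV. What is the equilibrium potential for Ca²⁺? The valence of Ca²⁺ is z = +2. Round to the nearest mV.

111 mV

E = (60.5/z) · log₁₀([Ca²⁺]_out/[Ca²⁺]_in) with z = +2.
= (60.5/2) · log₁₀(1.92/0.000405) = 30.25 · log₁₀(4741)
= 30.25 · (3.6758) = 111.19 mV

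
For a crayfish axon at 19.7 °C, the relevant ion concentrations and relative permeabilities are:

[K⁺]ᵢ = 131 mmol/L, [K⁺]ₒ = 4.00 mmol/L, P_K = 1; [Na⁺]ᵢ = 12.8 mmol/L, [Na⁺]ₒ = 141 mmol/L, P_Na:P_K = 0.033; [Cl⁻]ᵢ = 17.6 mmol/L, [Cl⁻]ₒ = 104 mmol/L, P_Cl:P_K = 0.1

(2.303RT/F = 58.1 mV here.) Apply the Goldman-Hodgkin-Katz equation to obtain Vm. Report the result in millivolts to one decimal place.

-65.9 mV

Vm = 58.1 · log₁₀[(Σ P·[cation]ₒ + Σ P·[anion]ᵢ) / (Σ P·[cation]ᵢ + Σ P·[anion]ₒ)]
Numerator = 1×4.00 + 0.033×141 + 0.1×17.6 = 10.41
Denominator = 1×131 + 0.033×12.8 + 0.1×104 = 141.8
Vm = 58.1 · log₁₀(0.073423) = 58.1 × (-1.1342) = -65.90 mV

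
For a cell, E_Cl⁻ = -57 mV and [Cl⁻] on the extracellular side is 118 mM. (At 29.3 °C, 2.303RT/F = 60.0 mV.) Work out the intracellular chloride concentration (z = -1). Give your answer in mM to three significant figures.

13.2 mM

Nernst: E = (60.0/-1) · log₁₀([out]/[in]), so log₁₀([out]/[in]) = -57.0 × -1 / 60.0 = 0.9500.
[out]/[in] = 10^(0.9500) = 8.913.
[in] = 118 / 8.913 = 13.24 mM.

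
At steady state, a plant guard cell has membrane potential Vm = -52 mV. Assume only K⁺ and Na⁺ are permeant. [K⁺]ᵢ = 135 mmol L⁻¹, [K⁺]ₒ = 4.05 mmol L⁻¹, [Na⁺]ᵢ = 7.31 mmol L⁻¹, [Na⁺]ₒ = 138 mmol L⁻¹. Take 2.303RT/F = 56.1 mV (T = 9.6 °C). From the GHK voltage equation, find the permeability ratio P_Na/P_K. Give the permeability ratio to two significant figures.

Let α = P_Na/P_K. GHK: Vm = 56.1·log₁₀[(Kₒ + α·Naₒ)/(Kᵢ + α·Naᵢ)].
10^(Vm/56.1) = 10^(-52.0/56.1) = 0.11833
So 0.11833·(Kᵢ + α·Naᵢ) = Kₒ + α·Naₒ → α = (0.11833·135.0 − 4.05) / (138.0 − 0.11833·7.31)
α = (15.97 − 4.05) / (138.0 − 0.865) = 11.92/137.1 = 0.08695

0.087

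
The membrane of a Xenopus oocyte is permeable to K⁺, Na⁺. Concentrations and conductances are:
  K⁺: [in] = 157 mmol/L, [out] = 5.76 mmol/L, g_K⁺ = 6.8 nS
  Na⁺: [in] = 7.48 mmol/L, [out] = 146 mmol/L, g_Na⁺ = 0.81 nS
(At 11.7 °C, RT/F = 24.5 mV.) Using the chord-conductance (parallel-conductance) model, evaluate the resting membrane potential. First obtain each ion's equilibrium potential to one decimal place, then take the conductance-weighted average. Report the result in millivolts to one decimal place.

E_K⁺ = (24.5/1)·ln(5.76/157) = -81.0 mV
E_Na⁺ = (24.5/1)·ln(146/7.48) = 72.8 mV
Vm = (Σ gᵢEᵢ)/(Σ gᵢ) = (6.8·-81.0 + 0.81·72.8) / (6.8 + 0.81)
= -491.83 / 7.61 = -64.63 mV

-64.6 mV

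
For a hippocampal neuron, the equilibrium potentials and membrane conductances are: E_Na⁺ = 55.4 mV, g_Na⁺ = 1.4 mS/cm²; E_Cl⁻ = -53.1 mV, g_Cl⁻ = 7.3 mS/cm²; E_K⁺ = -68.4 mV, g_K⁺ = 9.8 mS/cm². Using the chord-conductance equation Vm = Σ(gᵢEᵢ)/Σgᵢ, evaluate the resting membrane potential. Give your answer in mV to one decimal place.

-53.0 mV

Σ gᵢEᵢ = 1.4·(55.4) + 7.3·(-53.1) + 9.8·(-68.4) = -980.39
Σ gᵢ = 1.4 + 7.3 + 9.8 = 18.5
Vm = -980.39 / 18.5 = -52.99 mV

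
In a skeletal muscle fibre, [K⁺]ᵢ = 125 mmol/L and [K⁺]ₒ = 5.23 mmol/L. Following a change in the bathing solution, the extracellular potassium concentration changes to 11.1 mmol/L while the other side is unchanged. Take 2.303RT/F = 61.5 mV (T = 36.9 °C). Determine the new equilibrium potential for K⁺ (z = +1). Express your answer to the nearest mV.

-65 mV

After the shift: [K⁺]_out = 11.1, [K⁺]_in = 125 mmol/L.
E_new = (61.5/1)·log₁₀(11.1/125) = 61.50 · (-1.0516) = -64.67 mV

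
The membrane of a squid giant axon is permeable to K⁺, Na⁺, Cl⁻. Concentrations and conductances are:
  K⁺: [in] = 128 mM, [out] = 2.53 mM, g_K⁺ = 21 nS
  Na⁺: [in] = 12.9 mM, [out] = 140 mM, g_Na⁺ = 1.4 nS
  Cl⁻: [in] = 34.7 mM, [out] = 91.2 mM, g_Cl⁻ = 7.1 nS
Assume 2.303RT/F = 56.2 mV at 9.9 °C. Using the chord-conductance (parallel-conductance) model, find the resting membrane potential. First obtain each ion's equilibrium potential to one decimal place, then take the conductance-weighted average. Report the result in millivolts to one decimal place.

E_K⁺ = (56.2/1)·log₁₀(2.53/128) = -95.8 mV
E_Na⁺ = (56.2/1)·log₁₀(140/12.9) = 58.2 mV
E_Cl⁻ = (56.2/-1)·log₁₀(91.2/34.7) = -23.6 mV
Vm = (Σ gᵢEᵢ)/(Σ gᵢ) = (21·-95.8 + 1.4·58.2 + 7.1·-23.6) / (21 + 1.4 + 7.1)
= -2097.88 / 29.5 = -71.11 mV

-71.1 mV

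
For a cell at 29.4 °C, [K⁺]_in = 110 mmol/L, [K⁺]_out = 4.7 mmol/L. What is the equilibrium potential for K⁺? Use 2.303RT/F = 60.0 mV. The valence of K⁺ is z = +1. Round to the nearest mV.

E = (60.0/z) · log₁₀([K⁺]_out/[K⁺]_in) with z = +1.
= (60.0/1) · log₁₀(4.7/110) = 60.00 · log₁₀(0.04273)
= 60.00 · (-1.3693) = -82.16 mV

-82 mV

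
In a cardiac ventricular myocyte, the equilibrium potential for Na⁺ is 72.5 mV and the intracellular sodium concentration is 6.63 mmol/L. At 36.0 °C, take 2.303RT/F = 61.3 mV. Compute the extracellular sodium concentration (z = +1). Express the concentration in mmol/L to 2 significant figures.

Nernst: E = (61.3/1) · log₁₀([out]/[in]), so log₁₀([out]/[in]) = 72.5 × 1 / 61.3 = 1.1827.
[out]/[in] = 10^(1.1827) = 15.23.
[out] = 15.23 × 6.63 = 101 mmol/L.

100 mmol/L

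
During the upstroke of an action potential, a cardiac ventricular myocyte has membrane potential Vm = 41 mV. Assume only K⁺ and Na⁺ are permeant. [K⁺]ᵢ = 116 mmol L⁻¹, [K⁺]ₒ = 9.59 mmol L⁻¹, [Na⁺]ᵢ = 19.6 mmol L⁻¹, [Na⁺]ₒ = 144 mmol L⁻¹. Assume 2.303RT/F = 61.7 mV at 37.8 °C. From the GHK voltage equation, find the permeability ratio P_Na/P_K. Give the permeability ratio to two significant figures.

9.8

Let α = P_Na/P_K. GHK: Vm = 61.7·log₁₀[(Kₒ + α·Naₒ)/(Kᵢ + α·Naᵢ)].
10^(Vm/61.7) = 10^(41.0/61.7) = 4.6186
So 4.6186·(Kᵢ + α·Naᵢ) = Kₒ + α·Naₒ → α = (4.6186·116.0 − 9.59) / (144.0 − 4.6186·19.6)
α = (535.8 − 9.59) / (144.0 − 90.52) = 526.2/53.48 = 9.839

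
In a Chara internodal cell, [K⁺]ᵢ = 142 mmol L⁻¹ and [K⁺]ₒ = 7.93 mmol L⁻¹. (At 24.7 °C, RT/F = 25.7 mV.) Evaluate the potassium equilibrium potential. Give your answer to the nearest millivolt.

-74 mV

E = (25.7/z) · ln([K⁺]_out/[K⁺]_in) with z = +1.
= (25.7/1) · ln(7.93/142) = 25.70 · ln(0.05585)
= 25.70 · (-2.8852) = -74.15 mV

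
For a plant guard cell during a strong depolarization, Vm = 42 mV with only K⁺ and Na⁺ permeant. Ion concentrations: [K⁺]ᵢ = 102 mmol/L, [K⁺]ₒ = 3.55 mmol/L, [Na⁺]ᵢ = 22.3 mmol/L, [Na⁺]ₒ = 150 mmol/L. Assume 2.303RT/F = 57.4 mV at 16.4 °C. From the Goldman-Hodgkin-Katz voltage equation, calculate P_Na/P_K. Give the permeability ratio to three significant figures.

18.4

Let α = P_Na/P_K. GHK: Vm = 57.4·log₁₀[(Kₒ + α·Naₒ)/(Kᵢ + α·Naᵢ)].
10^(Vm/57.4) = 10^(42.0/57.4) = 5.3915
So 5.3915·(Kᵢ + α·Naᵢ) = Kₒ + α·Naₒ → α = (5.3915·102.0 − 3.55) / (150.0 − 5.3915·22.3)
α = (549.9 − 3.55) / (150.0 − 120.2) = 546.4/29.77 = 18.35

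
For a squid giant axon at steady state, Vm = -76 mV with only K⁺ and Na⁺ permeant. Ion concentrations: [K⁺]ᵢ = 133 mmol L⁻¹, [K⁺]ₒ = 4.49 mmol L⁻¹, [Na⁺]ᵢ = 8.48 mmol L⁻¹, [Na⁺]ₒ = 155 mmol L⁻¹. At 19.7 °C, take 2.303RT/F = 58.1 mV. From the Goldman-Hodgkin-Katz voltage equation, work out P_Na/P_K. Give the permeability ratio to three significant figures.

Let α = P_Na/P_K. GHK: Vm = 58.1·log₁₀[(Kₒ + α·Naₒ)/(Kᵢ + α·Naᵢ)].
10^(Vm/58.1) = 10^(-76.0/58.1) = 0.049194
So 0.049194·(Kᵢ + α·Naᵢ) = Kₒ + α·Naₒ → α = (0.049194·133.0 − 4.49) / (155.0 − 0.049194·8.48)
α = (6.543 − 4.49) / (155.0 − 0.4172) = 2.053/154.6 = 0.01328

0.0133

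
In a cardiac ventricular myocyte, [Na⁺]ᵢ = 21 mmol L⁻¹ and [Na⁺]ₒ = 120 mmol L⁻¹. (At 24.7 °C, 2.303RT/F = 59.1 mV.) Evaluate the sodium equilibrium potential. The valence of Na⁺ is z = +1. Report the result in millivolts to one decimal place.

44.7 mV

E = (59.1/z) · log₁₀([Na⁺]_out/[Na⁺]_in) with z = +1.
= (59.1/1) · log₁₀(120/21) = 59.10 · log₁₀(5.714)
= 59.10 · (0.7570) = 44.74 mV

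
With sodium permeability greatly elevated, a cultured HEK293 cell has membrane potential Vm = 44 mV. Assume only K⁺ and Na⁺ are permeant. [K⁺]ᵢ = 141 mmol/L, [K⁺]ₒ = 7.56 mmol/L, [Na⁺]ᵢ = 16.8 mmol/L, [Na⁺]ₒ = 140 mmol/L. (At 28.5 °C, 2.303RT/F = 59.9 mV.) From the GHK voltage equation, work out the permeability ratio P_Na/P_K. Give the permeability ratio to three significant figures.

Let α = P_Na/P_K. GHK: Vm = 59.9·log₁₀[(Kₒ + α·Naₒ)/(Kᵢ + α·Naᵢ)].
10^(Vm/59.9) = 10^(44.0/59.9) = 5.427
So 5.427·(Kᵢ + α·Naᵢ) = Kₒ + α·Naₒ → α = (5.427·141.0 − 7.56) / (140.0 − 5.427·16.8)
α = (765.2 − 7.56) / (140.0 − 91.17) = 757.6/48.83 = 15.52

15.5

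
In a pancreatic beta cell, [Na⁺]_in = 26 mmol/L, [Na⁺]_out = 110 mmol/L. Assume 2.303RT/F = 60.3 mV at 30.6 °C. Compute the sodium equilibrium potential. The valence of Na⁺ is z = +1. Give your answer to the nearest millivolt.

38 mV

E = (60.3/z) · log₁₀([Na⁺]_out/[Na⁺]_in) with z = +1.
= (60.3/1) · log₁₀(110/26) = 60.30 · log₁₀(4.231)
= 60.30 · (0.6264) = 37.77 mV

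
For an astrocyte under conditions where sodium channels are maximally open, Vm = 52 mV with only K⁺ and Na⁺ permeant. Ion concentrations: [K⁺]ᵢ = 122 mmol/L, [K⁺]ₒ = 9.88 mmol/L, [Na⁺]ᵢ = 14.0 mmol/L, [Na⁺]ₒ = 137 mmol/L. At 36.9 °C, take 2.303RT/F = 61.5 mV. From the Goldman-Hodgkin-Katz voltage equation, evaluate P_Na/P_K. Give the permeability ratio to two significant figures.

Let α = P_Na/P_K. GHK: Vm = 61.5·log₁₀[(Kₒ + α·Naₒ)/(Kᵢ + α·Naᵢ)].
10^(Vm/61.5) = 10^(52.0/61.5) = 7.0069
So 7.0069·(Kᵢ + α·Naᵢ) = Kₒ + α·Naₒ → α = (7.0069·122.0 − 9.88) / (137.0 − 7.0069·14.0)
α = (854.8 − 9.88) / (137.0 − 98.1) = 845/38.9 = 21.72

22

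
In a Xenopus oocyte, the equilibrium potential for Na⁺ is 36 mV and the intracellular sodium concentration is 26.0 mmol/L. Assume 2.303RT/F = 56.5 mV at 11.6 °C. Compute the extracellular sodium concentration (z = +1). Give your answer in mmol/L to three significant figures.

113 mmol/L

Nernst: E = (56.5/1) · log₁₀([out]/[in]), so log₁₀([out]/[in]) = 36.0 × 1 / 56.5 = 0.6372.
[out]/[in] = 10^(0.6372) = 4.337.
[out] = 4.337 × 26.0 = 112.8 mmol/L.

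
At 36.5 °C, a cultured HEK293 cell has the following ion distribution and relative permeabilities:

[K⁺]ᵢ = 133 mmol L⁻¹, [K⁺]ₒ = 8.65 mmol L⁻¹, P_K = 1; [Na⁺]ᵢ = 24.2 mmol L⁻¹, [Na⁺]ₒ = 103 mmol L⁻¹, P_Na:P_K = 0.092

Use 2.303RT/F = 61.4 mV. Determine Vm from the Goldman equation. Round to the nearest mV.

-54 mV

Vm = 61.4 · log₁₀[(Σ P·[cation]ₒ + Σ P·[anion]ᵢ) / (Σ P·[cation]ᵢ + Σ P·[anion]ₒ)]
Numerator = 1×8.65 + 0.092×103 = 18.13
Denominator = 1×133 + 0.092×24.2 = 135.2
Vm = 61.4 · log₁₀(0.13404) = 61.4 × (-0.8728) = -53.59 mV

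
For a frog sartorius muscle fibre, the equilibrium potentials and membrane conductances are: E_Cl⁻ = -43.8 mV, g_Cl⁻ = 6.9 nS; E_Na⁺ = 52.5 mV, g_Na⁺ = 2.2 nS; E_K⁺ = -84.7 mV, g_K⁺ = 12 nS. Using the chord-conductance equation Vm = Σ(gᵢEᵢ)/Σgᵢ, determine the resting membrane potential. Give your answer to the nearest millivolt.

Σ gᵢEᵢ = 6.9·(-43.8) + 2.2·(52.5) + 12·(-84.7) = -1203.12
Σ gᵢ = 6.9 + 2.2 + 12 = 21.1
Vm = -1203.12 / 21.1 = -57.02 mV

-57 mV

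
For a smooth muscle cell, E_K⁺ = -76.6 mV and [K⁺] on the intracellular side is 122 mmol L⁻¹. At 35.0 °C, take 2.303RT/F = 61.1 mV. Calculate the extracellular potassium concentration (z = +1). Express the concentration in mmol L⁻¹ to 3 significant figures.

Nernst: E = (61.1/1) · log₁₀([out]/[in]), so log₁₀([out]/[in]) = -76.6 × 1 / 61.1 = -1.2537.
[out]/[in] = 10^(-1.2537) = 0.05576.
[out] = 0.05576 × 122 = 6.803 mmol L⁻¹.

6.80 mmol L⁻¹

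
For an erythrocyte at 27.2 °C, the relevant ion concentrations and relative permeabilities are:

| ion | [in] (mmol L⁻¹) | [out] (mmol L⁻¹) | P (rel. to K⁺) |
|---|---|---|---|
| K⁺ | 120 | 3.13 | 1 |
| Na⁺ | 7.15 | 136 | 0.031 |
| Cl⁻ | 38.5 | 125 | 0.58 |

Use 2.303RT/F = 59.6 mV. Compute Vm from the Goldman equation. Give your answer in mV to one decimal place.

Vm = 59.6 · log₁₀[(Σ P·[cation]ₒ + Σ P·[anion]ᵢ) / (Σ P·[cation]ᵢ + Σ P·[anion]ₒ)]
Numerator = 1×3.13 + 0.031×136 + 0.58×38.5 = 29.68
Denominator = 1×120 + 0.031×7.15 + 0.58×125 = 192.7
Vm = 59.6 · log₁₀(0.15398) = 59.6 × (-0.8125) = -48.43 mV

-48.4 mV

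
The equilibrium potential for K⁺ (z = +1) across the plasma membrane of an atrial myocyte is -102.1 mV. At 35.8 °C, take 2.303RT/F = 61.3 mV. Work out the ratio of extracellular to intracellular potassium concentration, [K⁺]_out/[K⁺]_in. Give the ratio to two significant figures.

0.022

log₁₀([out]/[in]) = E·z/(61.3) = -102.1 × 1 / 61.3 = -1.6656
[out]/[in] = 10^(-1.6656) = 0.0216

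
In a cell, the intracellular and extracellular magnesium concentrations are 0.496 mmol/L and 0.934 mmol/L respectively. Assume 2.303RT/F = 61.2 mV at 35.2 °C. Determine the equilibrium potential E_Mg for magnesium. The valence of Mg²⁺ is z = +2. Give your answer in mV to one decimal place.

8.4 mV

E = (61.2/z) · log₁₀([Mg²⁺]_out/[Mg²⁺]_in) with z = +2.
= (61.2/2) · log₁₀(0.934/0.496) = 30.60 · log₁₀(1.883)
= 30.60 · (0.2749) = 8.41 mV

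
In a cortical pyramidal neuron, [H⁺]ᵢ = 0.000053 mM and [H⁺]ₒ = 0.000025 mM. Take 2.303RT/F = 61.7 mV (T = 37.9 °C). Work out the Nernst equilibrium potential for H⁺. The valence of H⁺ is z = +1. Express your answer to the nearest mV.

-20 mV

E = (61.7/z) · log₁₀([H⁺]_out/[H⁺]_in) with z = +1.
= (61.7/1) · log₁₀(0.000025/0.000053) = 61.70 · log₁₀(0.4717)
= 61.70 · (-0.3263) = -20.13 mV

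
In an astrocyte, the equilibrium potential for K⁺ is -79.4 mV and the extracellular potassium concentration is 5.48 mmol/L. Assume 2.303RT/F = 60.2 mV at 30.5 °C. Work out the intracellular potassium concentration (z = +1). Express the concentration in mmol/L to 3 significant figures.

Nernst: E = (60.2/1) · log₁₀([out]/[in]), so log₁₀([out]/[in]) = -79.4 × 1 / 60.2 = -1.3189.
[out]/[in] = 10^(-1.3189) = 0.04798.
[in] = 5.48 / 0.04798 = 114.2 mmol/L.

114 mmol/L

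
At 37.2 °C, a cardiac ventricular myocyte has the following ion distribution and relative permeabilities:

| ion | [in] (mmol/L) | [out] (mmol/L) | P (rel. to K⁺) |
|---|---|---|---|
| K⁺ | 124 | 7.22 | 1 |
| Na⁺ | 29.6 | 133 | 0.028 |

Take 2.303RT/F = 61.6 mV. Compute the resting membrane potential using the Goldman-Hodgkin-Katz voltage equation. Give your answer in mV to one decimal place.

-65.1 mV

Vm = 61.6 · log₁₀[(Σ P·[cation]ₒ + Σ P·[anion]ᵢ) / (Σ P·[cation]ᵢ + Σ P·[anion]ₒ)]
Numerator = 1×7.22 + 0.028×133 = 10.94
Denominator = 1×124 + 0.028×29.6 = 124.8
Vm = 61.6 · log₁₀(0.087672) = 61.6 × (-1.0571) = -65.12 mV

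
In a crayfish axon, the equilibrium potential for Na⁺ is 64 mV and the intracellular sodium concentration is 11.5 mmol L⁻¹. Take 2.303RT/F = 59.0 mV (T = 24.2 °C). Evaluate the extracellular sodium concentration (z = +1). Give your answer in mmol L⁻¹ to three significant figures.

Nernst: E = (59.0/1) · log₁₀([out]/[in]), so log₁₀([out]/[in]) = 64.0 × 1 / 59.0 = 1.0847.
[out]/[in] = 10^(1.0847) = 12.15.
[out] = 12.15 × 11.5 = 139.8 mmol L⁻¹.

140 mmol L⁻¹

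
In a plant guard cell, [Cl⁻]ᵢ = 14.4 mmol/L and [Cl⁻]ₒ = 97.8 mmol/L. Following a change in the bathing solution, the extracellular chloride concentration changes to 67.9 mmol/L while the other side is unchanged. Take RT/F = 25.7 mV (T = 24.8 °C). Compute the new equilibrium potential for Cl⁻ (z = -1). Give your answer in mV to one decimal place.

After the shift: [Cl⁻]_out = 67.9, [Cl⁻]_in = 14.4 mmol/L.
E_new = (25.7/-1)·ln(67.9/14.4) = -25.70 · (1.5508) = -39.86 mV

-39.9 mV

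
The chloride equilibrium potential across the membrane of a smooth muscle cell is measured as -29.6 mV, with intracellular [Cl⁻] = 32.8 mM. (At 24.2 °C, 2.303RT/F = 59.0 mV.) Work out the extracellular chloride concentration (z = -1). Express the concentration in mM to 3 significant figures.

104 mM

Nernst: E = (59.0/-1) · log₁₀([out]/[in]), so log₁₀([out]/[in]) = -29.6 × -1 / 59.0 = 0.5017.
[out]/[in] = 10^(0.5017) = 3.175.
[out] = 3.175 × 32.8 = 104.1 mM.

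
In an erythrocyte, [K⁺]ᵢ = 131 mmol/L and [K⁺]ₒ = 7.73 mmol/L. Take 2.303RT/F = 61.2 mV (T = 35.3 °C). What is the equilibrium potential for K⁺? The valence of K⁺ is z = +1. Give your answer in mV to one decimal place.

E = (61.2/z) · log₁₀([K⁺]_out/[K⁺]_in) with z = +1.
= (61.2/1) · log₁₀(7.73/131) = 61.20 · log₁₀(0.05901)
= 61.20 · (-1.2291) = -75.22 mV

-75.2 mV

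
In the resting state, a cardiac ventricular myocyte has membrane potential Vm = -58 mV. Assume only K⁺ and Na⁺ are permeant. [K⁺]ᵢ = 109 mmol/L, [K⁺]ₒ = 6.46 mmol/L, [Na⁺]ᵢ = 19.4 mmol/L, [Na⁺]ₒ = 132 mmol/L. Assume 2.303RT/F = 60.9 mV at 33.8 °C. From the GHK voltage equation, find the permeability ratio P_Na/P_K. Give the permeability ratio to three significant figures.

0.0439

Let α = P_Na/P_K. GHK: Vm = 60.9·log₁₀[(Kₒ + α·Naₒ)/(Kᵢ + α·Naᵢ)].
10^(Vm/60.9) = 10^(-58.0/60.9) = 0.11159
So 0.11159·(Kᵢ + α·Naᵢ) = Kₒ + α·Naₒ → α = (0.11159·109.0 − 6.46) / (132.0 − 0.11159·19.4)
α = (12.16 − 6.46) / (132.0 − 2.165) = 5.703/129.8 = 0.04393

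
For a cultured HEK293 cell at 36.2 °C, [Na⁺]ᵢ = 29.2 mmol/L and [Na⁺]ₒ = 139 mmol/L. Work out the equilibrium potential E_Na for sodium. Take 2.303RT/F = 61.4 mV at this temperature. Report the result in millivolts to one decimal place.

41.6 mV

E = (61.4/z) · log₁₀([Na⁺]_out/[Na⁺]_in) with z = +1.
= (61.4/1) · log₁₀(139/29.2) = 61.40 · log₁₀(4.76)
= 61.40 · (0.6776) = 41.61 mV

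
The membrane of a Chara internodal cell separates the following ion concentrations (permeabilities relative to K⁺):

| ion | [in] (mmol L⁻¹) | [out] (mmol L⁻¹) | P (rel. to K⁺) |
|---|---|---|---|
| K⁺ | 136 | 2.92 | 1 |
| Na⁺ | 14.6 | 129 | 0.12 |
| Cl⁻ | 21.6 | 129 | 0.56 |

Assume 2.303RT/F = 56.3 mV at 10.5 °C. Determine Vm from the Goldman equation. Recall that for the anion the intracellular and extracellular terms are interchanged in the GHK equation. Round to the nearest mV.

-47 mV

Vm = 56.3 · log₁₀[(Σ P·[cation]ₒ + Σ P·[anion]ᵢ) / (Σ P·[cation]ᵢ + Σ P·[anion]ₒ)]
Numerator = 1×2.92 + 0.12×129 + 0.56×21.6 = 30.5
Denominator = 1×136 + 0.12×14.6 + 0.56×129 = 210
Vm = 56.3 · log₁₀(0.14522) = 56.3 × (-0.8380) = -47.18 mV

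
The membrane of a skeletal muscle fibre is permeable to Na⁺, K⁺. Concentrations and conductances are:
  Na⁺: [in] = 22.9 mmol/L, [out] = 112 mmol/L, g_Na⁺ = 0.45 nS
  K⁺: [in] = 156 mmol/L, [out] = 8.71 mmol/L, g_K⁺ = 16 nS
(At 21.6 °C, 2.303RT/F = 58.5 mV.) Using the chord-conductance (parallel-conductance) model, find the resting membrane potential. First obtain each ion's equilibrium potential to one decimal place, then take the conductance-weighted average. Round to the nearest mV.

-70 mV

E_Na⁺ = (58.5/1)·log₁₀(112/22.9) = 40.3 mV
E_K⁺ = (58.5/1)·log₁₀(8.71/156) = -73.3 mV
Vm = (Σ gᵢEᵢ)/(Σ gᵢ) = (0.45·40.3 + 16·-73.3) / (0.45 + 16)
= -1154.66 / 16.45 = -70.19 mV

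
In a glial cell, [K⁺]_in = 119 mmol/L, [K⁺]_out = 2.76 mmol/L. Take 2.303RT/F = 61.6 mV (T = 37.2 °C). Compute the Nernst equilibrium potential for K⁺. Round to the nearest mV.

-101 mV

E = (61.6/z) · log₁₀([K⁺]_out/[K⁺]_in) with z = +1.
= (61.6/1) · log₁₀(2.76/119) = 61.60 · log₁₀(0.02319)
= 61.60 · (-1.6346) = -100.69 mV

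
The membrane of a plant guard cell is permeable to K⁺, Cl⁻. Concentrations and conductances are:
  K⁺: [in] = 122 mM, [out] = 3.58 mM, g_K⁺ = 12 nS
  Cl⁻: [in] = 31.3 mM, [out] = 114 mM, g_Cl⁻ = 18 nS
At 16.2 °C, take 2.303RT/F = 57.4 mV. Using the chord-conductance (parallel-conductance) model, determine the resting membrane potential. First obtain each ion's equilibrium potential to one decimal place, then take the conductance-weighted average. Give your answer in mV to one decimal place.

E_K⁺ = (57.4/1)·log₁₀(3.58/122) = -88.0 mV
E_Cl⁻ = (57.4/-1)·log₁₀(114/31.3) = -32.2 mV
Vm = (Σ gᵢEᵢ)/(Σ gᵢ) = (12·-88.0 + 18·-32.2) / (12 + 18)
= -1635.60 / 30 = -54.52 mV

-54.5 mV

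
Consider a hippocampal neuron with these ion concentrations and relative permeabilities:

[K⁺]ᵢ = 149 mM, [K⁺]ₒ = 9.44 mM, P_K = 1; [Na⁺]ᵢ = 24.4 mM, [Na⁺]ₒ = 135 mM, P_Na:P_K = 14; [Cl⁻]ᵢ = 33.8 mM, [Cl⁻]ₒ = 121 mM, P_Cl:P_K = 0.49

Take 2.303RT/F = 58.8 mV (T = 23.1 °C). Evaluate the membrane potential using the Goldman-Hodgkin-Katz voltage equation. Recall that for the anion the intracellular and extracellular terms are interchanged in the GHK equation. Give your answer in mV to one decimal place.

Vm = 58.8 · log₁₀[(Σ P·[cation]ₒ + Σ P·[anion]ᵢ) / (Σ P·[cation]ᵢ + Σ P·[anion]ₒ)]
Numerator = 1×9.44 + 14×135 + 0.49×33.8 = 1916
Denominator = 1×149 + 14×24.4 + 0.49×121 = 549.9
Vm = 58.8 · log₁₀(3.4843) = 58.8 × (0.5421) = 31.88 mV

31.9 mV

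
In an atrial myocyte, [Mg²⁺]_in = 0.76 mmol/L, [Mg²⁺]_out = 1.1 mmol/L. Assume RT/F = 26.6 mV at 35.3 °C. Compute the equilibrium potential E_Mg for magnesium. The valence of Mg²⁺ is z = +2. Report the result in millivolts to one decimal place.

E = (26.6/z) · ln([Mg²⁺]_out/[Mg²⁺]_in) with z = +2.
= (26.6/2) · ln(1.1/0.76) = 13.30 · ln(1.447)
= 13.30 · (0.3697) = 4.92 mV

4.9 mV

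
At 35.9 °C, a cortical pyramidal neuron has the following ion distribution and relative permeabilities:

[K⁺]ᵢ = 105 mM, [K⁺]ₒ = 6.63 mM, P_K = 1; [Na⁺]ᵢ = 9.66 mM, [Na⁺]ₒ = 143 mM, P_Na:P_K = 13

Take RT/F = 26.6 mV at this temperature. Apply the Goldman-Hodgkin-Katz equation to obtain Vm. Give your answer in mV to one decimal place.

55.6 mV

Vm = 26.6 · ln[(Σ P·[cation]ₒ + Σ P·[anion]ᵢ) / (Σ P·[cation]ᵢ + Σ P·[anion]ₒ)]
Numerator = 1×6.63 + 13×143 = 1866
Denominator = 1×105 + 13×9.66 = 230.6
Vm = 26.6 · ln(8.091) = 26.6 × (2.0908) = 55.61 mV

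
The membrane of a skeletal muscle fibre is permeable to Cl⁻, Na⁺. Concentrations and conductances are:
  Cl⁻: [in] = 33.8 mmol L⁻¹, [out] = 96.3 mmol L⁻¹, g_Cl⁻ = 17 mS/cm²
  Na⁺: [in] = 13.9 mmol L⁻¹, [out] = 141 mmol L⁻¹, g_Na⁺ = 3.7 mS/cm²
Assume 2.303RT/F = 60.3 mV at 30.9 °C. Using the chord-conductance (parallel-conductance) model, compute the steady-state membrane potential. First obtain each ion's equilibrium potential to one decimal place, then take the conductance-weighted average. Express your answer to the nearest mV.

E_Cl⁻ = (60.3/-1)·log₁₀(96.3/33.8) = -27.4 mV
E_Na⁺ = (60.3/1)·log₁₀(141/13.9) = 60.7 mV
Vm = (Σ gᵢEᵢ)/(Σ gᵢ) = (17·-27.4 + 3.7·60.7) / (17 + 3.7)
= -241.21 / 20.7 = -11.65 mV

-12 mV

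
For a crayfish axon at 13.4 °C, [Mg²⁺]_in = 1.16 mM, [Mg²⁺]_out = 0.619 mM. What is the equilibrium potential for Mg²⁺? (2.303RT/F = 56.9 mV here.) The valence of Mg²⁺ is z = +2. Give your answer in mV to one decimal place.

E = (56.9/z) · log₁₀([Mg²⁺]_out/[Mg²⁺]_in) with z = +2.
= (56.9/2) · log₁₀(0.619/1.16) = 28.45 · log₁₀(0.5336)
= 28.45 · (-0.2728) = -7.76 mV

-7.8 mV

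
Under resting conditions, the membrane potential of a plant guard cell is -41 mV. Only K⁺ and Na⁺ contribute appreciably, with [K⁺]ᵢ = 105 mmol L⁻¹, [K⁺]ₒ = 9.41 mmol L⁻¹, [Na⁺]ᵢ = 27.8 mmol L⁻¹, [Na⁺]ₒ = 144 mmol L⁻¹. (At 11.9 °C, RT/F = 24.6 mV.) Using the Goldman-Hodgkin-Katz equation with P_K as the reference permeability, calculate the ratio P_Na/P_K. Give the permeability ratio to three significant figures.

Let α = P_Na/P_K. GHK: Vm = 24.6·ln[(Kₒ + α·Naₒ)/(Kᵢ + α·Naᵢ)].
e^(Vm/24.6) = e^(-41.0/24.6) = 0.18888
So 0.18888·(Kᵢ + α·Naᵢ) = Kₒ + α·Naₒ → α = (0.18888·105.0 − 9.41) / (144.0 − 0.18888·27.8)
α = (19.83 − 9.41) / (144.0 − 5.251) = 10.42/138.7 = 0.07511

0.0751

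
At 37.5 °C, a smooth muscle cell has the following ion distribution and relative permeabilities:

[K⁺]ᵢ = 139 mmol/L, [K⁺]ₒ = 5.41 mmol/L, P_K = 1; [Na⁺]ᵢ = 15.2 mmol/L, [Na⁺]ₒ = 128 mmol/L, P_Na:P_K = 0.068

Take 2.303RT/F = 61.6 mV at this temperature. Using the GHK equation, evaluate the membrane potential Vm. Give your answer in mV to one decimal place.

Vm = 61.6 · log₁₀[(Σ P·[cation]ₒ + Σ P·[anion]ᵢ) / (Σ P·[cation]ᵢ + Σ P·[anion]ₒ)]
Numerator = 1×5.41 + 0.068×128 = 14.11
Denominator = 1×139 + 0.068×15.2 = 140
Vm = 61.6 · log₁₀(0.10079) = 61.6 × (-0.9966) = -61.39 mV

-61.4 mV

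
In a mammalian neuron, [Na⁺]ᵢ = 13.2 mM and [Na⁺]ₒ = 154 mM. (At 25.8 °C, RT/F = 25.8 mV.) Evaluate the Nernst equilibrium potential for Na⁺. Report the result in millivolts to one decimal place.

63.4 mV

E = (25.8/z) · ln([Na⁺]_out/[Na⁺]_in) with z = +1.
= (25.8/1) · ln(154/13.2) = 25.80 · ln(11.67)
= 25.80 · (2.4567) = 63.38 mV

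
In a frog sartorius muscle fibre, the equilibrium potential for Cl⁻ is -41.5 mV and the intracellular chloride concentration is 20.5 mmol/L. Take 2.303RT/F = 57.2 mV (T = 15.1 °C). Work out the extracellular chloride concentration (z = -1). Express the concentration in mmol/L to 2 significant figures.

Nernst: E = (57.2/-1) · log₁₀([out]/[in]), so log₁₀([out]/[in]) = -41.5 × -1 / 57.2 = 0.7255.
[out]/[in] = 10^(0.7255) = 5.315.
[out] = 5.315 × 20.5 = 109 mmol/L.

110 mmol/L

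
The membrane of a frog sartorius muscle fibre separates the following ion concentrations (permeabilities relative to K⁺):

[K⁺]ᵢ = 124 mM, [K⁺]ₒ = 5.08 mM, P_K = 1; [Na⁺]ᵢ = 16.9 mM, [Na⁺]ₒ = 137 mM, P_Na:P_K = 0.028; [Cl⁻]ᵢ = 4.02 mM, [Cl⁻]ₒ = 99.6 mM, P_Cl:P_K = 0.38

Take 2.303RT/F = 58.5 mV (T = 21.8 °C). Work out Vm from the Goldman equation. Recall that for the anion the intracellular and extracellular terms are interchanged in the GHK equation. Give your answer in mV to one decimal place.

Vm = 58.5 · log₁₀[(Σ P·[cation]ₒ + Σ P·[anion]ᵢ) / (Σ P·[cation]ᵢ + Σ P·[anion]ₒ)]
Numerator = 1×5.08 + 0.028×137 + 0.38×4.02 = 10.44
Denominator = 1×124 + 0.028×16.9 + 0.38×99.6 = 162.3
Vm = 58.5 · log₁₀(0.064339) = 58.5 × (-1.1915) = -69.70 mV

-69.7 mV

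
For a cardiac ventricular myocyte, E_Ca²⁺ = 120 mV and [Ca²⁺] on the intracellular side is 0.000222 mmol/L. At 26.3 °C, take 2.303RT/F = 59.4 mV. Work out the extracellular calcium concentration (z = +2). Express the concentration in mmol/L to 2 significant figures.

Nernst: E = (59.4/2) · log₁₀([out]/[in]), so log₁₀([out]/[in]) = 120.0 × 2 / 59.4 = 4.0404.
[out]/[in] = 10^(4.0404) = 1.097e+04.
[out] = 1.097e+04 × 0.000222 = 2.436 mmol/L.

2.4 mmol/L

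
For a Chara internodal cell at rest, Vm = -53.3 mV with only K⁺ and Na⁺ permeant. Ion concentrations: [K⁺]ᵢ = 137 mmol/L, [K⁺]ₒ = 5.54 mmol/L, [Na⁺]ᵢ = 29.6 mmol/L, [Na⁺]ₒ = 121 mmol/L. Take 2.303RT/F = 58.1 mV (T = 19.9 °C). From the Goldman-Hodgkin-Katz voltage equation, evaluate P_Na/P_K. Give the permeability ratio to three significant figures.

Let α = P_Na/P_K. GHK: Vm = 58.1·log₁₀[(Kₒ + α·Naₒ)/(Kᵢ + α·Naᵢ)].
10^(Vm/58.1) = 10^(-53.3/58.1) = 0.12095
So 0.12095·(Kᵢ + α·Naᵢ) = Kₒ + α·Naₒ → α = (0.12095·137.0 − 5.54) / (121.0 − 0.12095·29.6)
α = (16.57 − 5.54) / (121.0 − 3.58) = 11.03/117.4 = 0.09394

0.0939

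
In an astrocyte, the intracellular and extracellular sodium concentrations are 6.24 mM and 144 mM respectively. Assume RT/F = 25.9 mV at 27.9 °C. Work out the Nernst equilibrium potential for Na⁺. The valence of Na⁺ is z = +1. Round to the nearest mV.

E = (25.9/z) · ln([Na⁺]_out/[Na⁺]_in) with z = +1.
= (25.9/1) · ln(144/6.24) = 25.90 · ln(23.08)
= 25.90 · (3.1388) = 81.30 mV

81 mV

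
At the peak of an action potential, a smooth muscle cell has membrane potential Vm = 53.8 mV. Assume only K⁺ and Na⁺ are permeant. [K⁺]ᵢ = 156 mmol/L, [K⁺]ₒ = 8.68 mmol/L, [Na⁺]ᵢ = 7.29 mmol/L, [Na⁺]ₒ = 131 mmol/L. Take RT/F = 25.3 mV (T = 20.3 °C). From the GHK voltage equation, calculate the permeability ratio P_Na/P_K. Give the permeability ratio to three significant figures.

18.6

Let α = P_Na/P_K. GHK: Vm = 25.3·ln[(Kₒ + α·Naₒ)/(Kᵢ + α·Naᵢ)].
e^(Vm/25.3) = e^(53.8/25.3) = 8.3853
So 8.3853·(Kᵢ + α·Naᵢ) = Kₒ + α·Naₒ → α = (8.3853·156.0 − 8.68) / (131.0 − 8.3853·7.29)
α = (1308 − 8.68) / (131.0 − 61.13) = 1299/69.87 = 18.6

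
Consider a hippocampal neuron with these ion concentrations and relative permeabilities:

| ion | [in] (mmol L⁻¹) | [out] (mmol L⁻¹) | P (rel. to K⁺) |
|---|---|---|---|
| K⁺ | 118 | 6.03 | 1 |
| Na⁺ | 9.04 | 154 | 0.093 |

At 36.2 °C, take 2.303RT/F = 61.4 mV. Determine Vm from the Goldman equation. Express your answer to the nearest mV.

-47 mV

Vm = 61.4 · log₁₀[(Σ P·[cation]ₒ + Σ P·[anion]ᵢ) / (Σ P·[cation]ᵢ + Σ P·[anion]ₒ)]
Numerator = 1×6.03 + 0.093×154 = 20.35
Denominator = 1×118 + 0.093×9.04 = 118.8
Vm = 61.4 · log₁₀(0.17125) = 61.4 × (-0.7664) = -47.05 mV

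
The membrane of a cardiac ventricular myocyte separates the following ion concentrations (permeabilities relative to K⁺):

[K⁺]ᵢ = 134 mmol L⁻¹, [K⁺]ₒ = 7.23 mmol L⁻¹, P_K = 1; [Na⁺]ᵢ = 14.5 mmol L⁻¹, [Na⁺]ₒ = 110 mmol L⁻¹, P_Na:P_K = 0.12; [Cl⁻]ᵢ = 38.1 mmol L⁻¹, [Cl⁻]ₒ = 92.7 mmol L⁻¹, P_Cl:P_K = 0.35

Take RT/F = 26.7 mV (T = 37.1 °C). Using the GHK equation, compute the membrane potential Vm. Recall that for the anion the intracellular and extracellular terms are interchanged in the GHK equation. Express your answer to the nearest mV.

-43 mV

Vm = 26.7 · ln[(Σ P·[cation]ₒ + Σ P·[anion]ᵢ) / (Σ P·[cation]ᵢ + Σ P·[anion]ₒ)]
Numerator = 1×7.23 + 0.12×110 + 0.35×38.1 = 33.77
Denominator = 1×134 + 0.12×14.5 + 0.35×92.7 = 168.2
Vm = 26.7 · ln(0.20076) = 26.7 × (-1.6056) = -42.87 mV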